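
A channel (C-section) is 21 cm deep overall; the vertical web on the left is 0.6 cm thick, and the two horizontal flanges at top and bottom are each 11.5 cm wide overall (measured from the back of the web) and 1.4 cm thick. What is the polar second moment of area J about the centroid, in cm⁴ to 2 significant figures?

J ≈ 4000 cm⁴

Decompose the section into non-overlapping parts with the origin at the bottom-left of its bounding rectangle.
Web: 0.6 × 21, A = 12.6 cm², y = 10.5 cm, Ī = 463.1 cm⁴.
Top flange (beyond web): 10.9 × 1.4, A = 15.26 cm², y = 20.3 cm, Ī = 2.492 cm⁴.
Bottom flange (beyond web): 10.9 × 1.4, A = 15.26 cm², y = 0.7 cm, Ī = 2.492 cm⁴.
By symmetry the centroid is at mid-height, ȳ = 10.5 cm.
Transfer each piece to the centroidal x-axis using Ī + A·d² with d = y − 10.5:
  web: d = 0 cm → contributes +463.1 cm⁴
  top flange (beyond web): d = 9.8 cm → contributes +1 468 cm⁴
  bottom flange (beyond web): d = -9.8 cm → contributes +1 468 cm⁴
Total I = 3 399 cm⁴.
For the y-axis: x̄ = 4.37 cm.
Repeating about the centroidal y-axis gives I_y = 597.4 cm⁴.
Polar second moment: J = I_x + I_y = 3 997 cm⁴.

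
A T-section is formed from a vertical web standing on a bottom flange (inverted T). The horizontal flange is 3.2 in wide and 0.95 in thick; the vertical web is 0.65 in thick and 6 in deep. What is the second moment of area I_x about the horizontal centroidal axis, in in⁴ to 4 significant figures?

Break the section into simple shapes (no overlaps), measuring from the bottom-left corner of the bounding box.
Flange: 3.2 × 0.95, A = 3.04 in², y = 0.475 in, Ī = 0.228633 in⁴.
Web: 0.65 × 6, A = 3.9 in², y = 3.95 in, Ī = 11.7 in⁴.
Centroid: ȳ = ΣA·y / ΣA = 2.42781 in.
Transfer each piece to the horizontal centroidal axis using Ī + A·d² with d = y − 2.42781:
  flange: d = -1.95281 in → contributes +11.8216 in⁴
  web: d = 1.52219 in → contributes +20.7365 in⁴
Total I = 32.5581 in⁴.

I_x ≈ 32.56 in⁴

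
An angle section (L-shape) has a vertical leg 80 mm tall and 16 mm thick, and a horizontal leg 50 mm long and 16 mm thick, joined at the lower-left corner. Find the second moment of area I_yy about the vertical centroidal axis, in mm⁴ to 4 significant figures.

Treat the section as a set of non-overlapping primitives; coordinates are from the bounding-box lower-left.
Vertical leg: 16 × 80, A = 1 280 mm², x = 8 mm, Ī = 27306.7 mm⁴.
Horizontal leg (remainder): 34 × 16, A = 544 mm², x = 33 mm, Ī = 52405.3 mm⁴.
Centroid: x̄ = ΣA·x / ΣA = 15.4561 mm.
Transfer each piece to the vertical centroidal axis using Ī + A·d² with d = x − 15.4561:
  vertical leg: d = -7.45614 mm → contributes +98 467 mm⁴
  horizontal leg (remainder): d = 17.5439 mm → contributes +219 841 mm⁴
Total I = 318 308 mm⁴.

I_yy ≈ 3.183 × 10⁵ mm⁴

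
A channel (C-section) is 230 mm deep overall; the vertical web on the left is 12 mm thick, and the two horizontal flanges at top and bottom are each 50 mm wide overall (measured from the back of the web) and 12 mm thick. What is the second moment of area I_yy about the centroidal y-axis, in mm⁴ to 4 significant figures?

I_yy ≈ 5.713 × 10⁵ mm⁴

Treat the section as a set of non-overlapping primitives; coordinates are from the bounding-box lower-left.
Web: 12 × 230, A = 2 760 mm², x = 6 mm, Ī = 33 120 mm⁴.
Top flange (beyond web): 38 × 12, A = 456 mm², x = 31 mm, Ī = 54 872 mm⁴.
Bottom flange (beyond web): 38 × 12, A = 456 mm², x = 31 mm, Ī = 54 872 mm⁴.
Centroid: x̄ = ΣA·x / ΣA = 12.2092 mm.
Transfer each piece to the centroidal y-axis using Ī + A·d² with d = x − 12.2092:
  web: d = -6.20915 mm → contributes +139 528 mm⁴
  top flange (beyond web): d = 18.7908 mm → contributes +215 884 mm⁴
  bottom flange (beyond web): d = 18.7908 mm → contributes +215 884 mm⁴
Total I = 571 295 mm⁴.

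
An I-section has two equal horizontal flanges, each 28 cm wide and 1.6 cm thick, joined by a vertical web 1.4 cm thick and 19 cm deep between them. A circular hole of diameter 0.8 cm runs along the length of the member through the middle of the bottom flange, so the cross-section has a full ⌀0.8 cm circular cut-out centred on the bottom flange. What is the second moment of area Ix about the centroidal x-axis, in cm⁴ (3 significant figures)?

Break the section into simple shapes (no overlaps), measuring from the bottom-left corner of the bounding box.
Bottom flange: 28 × 1.6, A = 44.8 cm², y = 0.8 cm, Ī = 9.5573 cm⁴.
Web: 1.4 × 19, A = 26.6 cm², y = 11.1 cm, Ī = 800.22 cm⁴.
Top flange: 28 × 1.6, A = 44.8 cm², y = 21.4 cm, Ī = 9.5573 cm⁴.
Hole (subtracted): ⌀0.8, A = 0.50265 cm², y = 0.8 cm, Ī = 0.020106 cm⁴.
Centroid: ȳ = ΣA·y / ΣA = 11.145 cm.
Transfer each piece to the centroidal x-axis using Ī + A·d² with d = y − 11.145:
  bottom flange: d = -10.345 cm → contributes +4803.8 cm⁴
  web: d = -0.044749 cm → contributes +800.27 cm⁴
  top flange: d = 10.255 cm → contributes +4721.2 cm⁴
  hole: d = -10.345 cm → contributes −53.811 cm⁴
Total I = 10 271 cm⁴.

Ix ≈ 1.03 × 10⁴ cm⁴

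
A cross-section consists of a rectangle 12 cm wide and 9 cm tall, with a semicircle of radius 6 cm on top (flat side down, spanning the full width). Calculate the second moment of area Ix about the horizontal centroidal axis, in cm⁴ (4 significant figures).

Treat the section as a set of non-overlapping primitives; coordinates are from the bounding-box lower-left.
Rectangular body: 12 × 9, A = 108 cm², y = 4.5 cm, Ī = 729 cm⁴.
Semicircular cap: semicircle r = 6, A = 56.5487 cm², y = 11.5465 cm, Ī = 142.245 cm⁴.
Centroid: ȳ = ΣA·y / ΣA = 6.92159 cm.
Transfer each piece to the horizontal centroidal axis using Ī + A·d² with d = y − 6.92159:
  rectangular body: d = -2.42159 cm → contributes +1362.32 cm⁴
  semicircular cap: d = 4.62489 cm → contributes +1351.8 cm⁴
Total I = 2714.12 cm⁴.

Ix ≈ 2714 cm⁴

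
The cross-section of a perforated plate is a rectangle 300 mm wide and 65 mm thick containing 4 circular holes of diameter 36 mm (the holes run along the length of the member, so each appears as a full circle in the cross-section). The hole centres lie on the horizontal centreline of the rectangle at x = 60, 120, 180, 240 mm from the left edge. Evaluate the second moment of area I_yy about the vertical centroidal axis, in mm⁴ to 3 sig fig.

I_yy ≈ 1.28 × 10⁸ mm⁴

Split into non-overlapping primitives; take the origin at the lower-left of the bounding box.
Plate: 300 × 65, A = 19 500 mm², x = 150 mm, Ī = 146 250 000 mm⁴.
Hole 1 (subtracted): ⌀36, A = 1017.9 mm², x = 60 mm, Ī = 82 448 mm⁴.
Hole 2 (subtracted): ⌀36, A = 1017.9 mm², x = 120 mm, Ī = 82 448 mm⁴.
Hole 3 (subtracted): ⌀36, A = 1017.9 mm², x = 180 mm, Ī = 82 448 mm⁴.
Hole 4 (subtracted): ⌀36, A = 1017.9 mm², x = 240 mm, Ī = 82 448 mm⁴.
By symmetry the centroid is at mid-width, x̄ = 150 mm.
Transfer each piece to the vertical centroidal axis using Ī + A·d² with d = x − 150:
  plate: d = 0 mm → contributes +146 250 000 mm⁴
  hole 1: d = -90 mm → contributes −8 327 244 mm⁴
  hole 2: d = -30 mm → contributes −998 536 mm⁴
  hole 3: d = 30 mm → contributes −998 536 mm⁴
  hole 4: d = 90 mm → contributes −8 327 244 mm⁴
Total I = 127 598 440 mm⁴.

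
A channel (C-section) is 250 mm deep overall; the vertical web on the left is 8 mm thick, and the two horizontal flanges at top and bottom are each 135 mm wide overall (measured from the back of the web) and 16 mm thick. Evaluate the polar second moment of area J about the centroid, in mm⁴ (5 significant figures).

Decompose the section into non-overlapping parts with the origin at the bottom-left of its bounding rectangle.
Web: 8 × 250, A = 2 000 mm², y = 125 mm, Ī = 10 416 667 mm⁴.
Top flange (beyond web): 127 × 16, A = 2 032 mm², y = 242 mm, Ī = 43349.33 mm⁴.
Bottom flange (beyond web): 127 × 16, A = 2 032 mm², y = 8 mm, Ī = 43349.33 mm⁴.
By symmetry the centroid is at mid-height, ȳ = 125 mm.
Transfer each piece to the centroidal x-axis using Ī + A·d² with d = y − 125:
  web: d = 0 mm → contributes +10 416 667 mm⁴
  top flange (beyond web): d = 117 mm → contributes +27 859 397 mm⁴
  bottom flange (beyond web): d = -117 mm → contributes +27 859 397 mm⁴
Total I = 66 135 461 mm⁴.
For the y-axis: x̄ = 49.23747 mm.
Repeating about the centroidal y-axis gives I_y = 11 580 079 mm⁴.
Polar second moment: J = I_x + I_y = 77 715 541 mm⁴.

J ≈ 7.7716 × 10⁷ mm⁴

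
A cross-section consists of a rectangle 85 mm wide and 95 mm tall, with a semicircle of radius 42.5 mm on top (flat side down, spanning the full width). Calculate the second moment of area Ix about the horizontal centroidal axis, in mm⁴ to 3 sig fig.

Ix ≈ 1.54 × 10⁷ mm⁴

Break the section into simple shapes (no overlaps), measuring from the bottom-left corner of the bounding box.
Rectangular body: 85 × 95, A = 8 075 mm², y = 47.5 mm, Ī = 6 073 073 mm⁴.
Semicircular cap: semicircle r = 42.5, A = 2837.3 mm², y = 113.04 mm, Ī = 358 086 mm⁴.
Centroid: ȳ = ΣA·y / ΣA = 64.54 mm.
Transfer each piece to the horizontal centroidal axis using Ī + A·d² with d = y − 64.54:
  rectangular body: d = -17.04 mm → contributes +8 417 787 mm⁴
  semicircular cap: d = 48.497 mm → contributes +7 031 294 mm⁴
Total I = 15 449 081 mm⁴.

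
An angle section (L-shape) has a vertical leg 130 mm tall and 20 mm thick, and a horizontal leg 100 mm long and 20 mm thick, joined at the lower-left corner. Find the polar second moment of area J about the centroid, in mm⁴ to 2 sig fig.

Decompose the section into non-overlapping parts with the origin at the bottom-left of its bounding rectangle.
Vertical leg: 20 × 130, A = 2 600 mm², y = 65 mm, Ī = 3 661 667 mm⁴.
Horizontal leg (remainder): 80 × 20, A = 1 600 mm², y = 10 mm, Ī = 53 333 mm⁴.
Centroid: ȳ = ΣA·y / ΣA = 44.05 mm.
Transfer each piece to the centroidal x-axis using Ī + A·d² with d = y − 44.05:
  vertical leg: d = 20.95 mm → contributes +4 803 073 mm⁴
  horizontal leg (remainder): d = -34.05 mm → contributes +1 908 118 mm⁴
Total I = 6 711 190 mm⁴.
For the y-axis: x̄ = 29.05 mm.
Repeating about the centroidal y-axis gives I_y = 3 416 190 mm⁴.
Polar second moment: J = I_x + I_y = 10 127 381 mm⁴.

J ≈ 1.0 × 10⁷ mm⁴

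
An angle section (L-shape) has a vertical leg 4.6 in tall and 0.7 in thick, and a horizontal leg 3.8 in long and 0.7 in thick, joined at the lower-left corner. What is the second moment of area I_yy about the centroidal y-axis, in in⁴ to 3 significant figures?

Break the section into simple shapes (no overlaps), measuring from the bottom-left corner of the bounding box.
Vertical leg: 0.7 × 4.6, A = 3.22 in², x = 0.35 in, Ī = 0.13148 in⁴.
Horizontal leg (remainder): 3.1 × 0.7, A = 2.17 in², x = 2.25 in, Ī = 1.7378 in⁴.
Centroid: x̄ = ΣA·x / ΣA = 1.1149 in.
Transfer each piece to the centroidal y-axis using Ī + A·d² with d = x − 1.1149:
  vertical leg: d = -0.76494 in → contributes +2.0156 in⁴
  horizontal leg (remainder): d = 1.1351 in → contributes +4.5336 in⁴
Total I = 6.5492 in⁴.

I_yy ≈ 6.55 in⁴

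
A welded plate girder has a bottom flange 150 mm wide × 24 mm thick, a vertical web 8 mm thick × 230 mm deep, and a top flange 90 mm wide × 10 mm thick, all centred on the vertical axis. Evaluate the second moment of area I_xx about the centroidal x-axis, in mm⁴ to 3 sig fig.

Treat the section as a set of non-overlapping primitives; coordinates are from the bounding-box lower-left.
Bottom plate: 150 × 24, A = 3 600 mm², y = 12 mm, Ī = 172 800 mm⁴.
Web plate: 8 × 230, A = 1 840 mm², y = 139 mm, Ī = 8 111 333 mm⁴.
Top plate: 90 × 10, A = 900 mm², y = 259 mm, Ī = 7 500 mm⁴.
Centroid: ȳ = ΣA·y / ΣA = 83.921 mm.
Transfer each piece to the centroidal x-axis using Ī + A·d² with d = y − 83.921:
  bottom plate: d = -71.921 mm → contributes +18 794 339 mm⁴
  web plate: d = 55.079 mm → contributes +13 693 307 mm⁴
  top plate: d = 175.08 mm → contributes +27 594 848 mm⁴
Total I = 60 082 494 mm⁴.

I_xx ≈ 6.01 × 10⁷ mm⁴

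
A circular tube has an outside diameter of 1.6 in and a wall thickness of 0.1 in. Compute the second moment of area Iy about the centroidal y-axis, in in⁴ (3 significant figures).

Iy ≈ 0.133 in⁴

Split into non-overlapping primitives; take the origin at the lower-left of the bounding box.
Outer circle: ⌀1.6, A = 2.0106 in², x = 0.8 in, Ī = 0.3217 in⁴.
Bore (subtracted): ⌀1.4, A = 1.5394 in², x = 0.8 in, Ī = 0.18857 in⁴.
By symmetry the centroid is at mid-width, x̄ = 0.8 in.
All pieces are centred on the centroidal y-axis, so I = ΣĪ (holes subtracted) = 0.13312 in⁴.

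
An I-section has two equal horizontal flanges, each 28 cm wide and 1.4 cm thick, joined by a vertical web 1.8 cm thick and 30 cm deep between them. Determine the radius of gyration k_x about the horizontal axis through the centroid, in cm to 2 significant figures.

k_x ≈ 13 cm

Break the section into simple shapes (no overlaps), measuring from the bottom-left corner of the bounding box.
Bottom flange: 28 × 1.4, A = 39.2 cm², y = 0.7 cm, Ī = 6.403 cm⁴.
Web: 1.8 × 30, A = 54 cm², y = 16.4 cm, Ī = 4 050 cm⁴.
Top flange: 28 × 1.4, A = 39.2 cm², y = 32.1 cm, Ī = 6.403 cm⁴.
By symmetry the centroid is at mid-height, ȳ = 16.4 cm.
Transfer each piece to the horizontal axis through the centroid using Ī + A·d² with d = y − 16.4:
  bottom flange: d = -15.7 cm → contributes +9 669 cm⁴
  web: d = 0 cm → contributes +4 050 cm⁴
  top flange: d = 15.7 cm → contributes +9 669 cm⁴
Total I = 23 388 cm⁴.
Radius of gyration: k = √(I/A) = √(23 388 / 132.4) = 13.29 cm.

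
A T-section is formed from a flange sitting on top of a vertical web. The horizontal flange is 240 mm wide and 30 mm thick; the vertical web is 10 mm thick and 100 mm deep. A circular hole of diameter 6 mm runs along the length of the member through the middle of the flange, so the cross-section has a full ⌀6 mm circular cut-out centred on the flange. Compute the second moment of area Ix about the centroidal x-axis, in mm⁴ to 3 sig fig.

Ix ≈ 5.08 × 10⁶ mm⁴

Treat the section as a set of non-overlapping primitives; coordinates are from the bounding-box lower-left.
Flange: 240 × 30, A = 7 200 mm², y = 115 mm, Ī = 540 000 mm⁴.
Web: 10 × 100, A = 1 000 mm², y = 50 mm, Ī = 833 333 mm⁴.
Hole (subtracted): ⌀6, A = 28.274 mm², y = 115 mm, Ī = 63.617 mm⁴.
Centroid: ȳ = ΣA·y / ΣA = 107.05 mm.
Transfer each piece to the centroidal x-axis using Ī + A·d² with d = y − 107.05:
  flange: d = 7.9543 mm → contributes +995 545 mm⁴
  web: d = -57.046 mm → contributes +4 087 550 mm⁴
  hole: d = 7.9543 mm → contributes −1852.5 mm⁴
Total I = 5 081 243 mm⁴.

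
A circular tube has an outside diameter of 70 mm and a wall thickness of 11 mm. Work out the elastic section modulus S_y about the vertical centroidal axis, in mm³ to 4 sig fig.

S_y ≈ 2.623 × 10⁴ mm³

Treat the section as a set of non-overlapping primitives; coordinates are from the bounding-box lower-left.
Outer circle: ⌀70, A = 3848.45 mm², x = 35 mm, Ī = 1 178 588 mm⁴.
Bore (subtracted): ⌀48, A = 1809.56 mm², x = 35 mm, Ī = 260 576 mm⁴.
By symmetry the centroid is at mid-width, x̄ = 35 mm.
All pieces are centred on the vertical centroidal axis, so I = ΣĪ (holes subtracted) = 918 012 mm⁴.
Extreme fibre distance c = 35 mm; S = I/c = 26228.9 mm³.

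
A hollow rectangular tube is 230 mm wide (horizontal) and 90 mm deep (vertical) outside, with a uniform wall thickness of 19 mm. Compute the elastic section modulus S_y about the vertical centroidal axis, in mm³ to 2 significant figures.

Split into non-overlapping primitives; take the origin at the lower-left of the bounding box.
Outer rectangle: 230 × 90, A = 20 700 mm², x = 115 mm, Ī = 91 252 500 mm⁴.
Inner void (subtracted): 192 × 52, A = 9 984 mm², x = 115 mm, Ī = 30 670 848 mm⁴.
By symmetry the centroid is at mid-width, x̄ = 115 mm.
All pieces are centred on the vertical centroidal axis, so I = ΣĪ (holes subtracted) = 60 581 652 mm⁴.
Extreme fibre distance c = 115 mm; S = I/c = 526 797 mm³.

S_y ≈ 5.3 × 10⁵ mm³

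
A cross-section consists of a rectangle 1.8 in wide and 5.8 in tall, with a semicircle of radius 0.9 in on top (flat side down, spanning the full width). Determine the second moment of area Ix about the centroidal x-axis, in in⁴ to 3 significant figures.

Ix ≈ 41.6 in⁴

Decompose the section into non-overlapping parts with the origin at the bottom-left of its bounding rectangle.
Rectangular body: 1.8 × 5.8, A = 10.44 in², y = 2.9 in, Ī = 29.267 in⁴.
Semicircular cap: semicircle r = 0.9, A = 1.2723 in², y = 6.182 in, Ī = 0.072012 in⁴.
Centroid: ȳ = ΣA·y / ΣA = 3.2565 in.
Transfer each piece to the centroidal x-axis using Ī + A·d² with d = y − 3.2565:
  rectangular body: d = -0.35653 in → contributes +30.594 in⁴
  semicircular cap: d = 2.9254 in → contributes +10.961 in⁴
Total I = 41.555 in⁴.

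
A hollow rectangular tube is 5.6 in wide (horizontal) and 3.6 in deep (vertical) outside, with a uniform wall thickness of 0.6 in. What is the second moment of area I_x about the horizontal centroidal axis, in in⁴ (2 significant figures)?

I_x ≈ 17 in⁴

Split into non-overlapping primitives; take the origin at the lower-left of the bounding box.
Outer rectangle: 5.6 × 3.6, A = 20.16 in², y = 1.8 in, Ī = 21.77 in⁴.
Inner void (subtracted): 4.4 × 2.4, A = 10.56 in², y = 1.8 in, Ī = 5.069 in⁴.
By symmetry the centroid is at mid-height, ȳ = 1.8 in.
All pieces are centred on the horizontal centroidal axis, so I = ΣĪ (holes subtracted) = 16.7 in⁴.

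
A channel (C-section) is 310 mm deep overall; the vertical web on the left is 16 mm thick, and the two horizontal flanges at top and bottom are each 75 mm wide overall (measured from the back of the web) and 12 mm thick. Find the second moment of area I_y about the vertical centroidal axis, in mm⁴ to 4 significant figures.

Split into non-overlapping primitives; take the origin at the lower-left of the bounding box.
Web: 16 × 310, A = 4 960 mm², x = 8 mm, Ī = 105 813 mm⁴.
Top flange (beyond web): 59 × 12, A = 708 mm², x = 45.5 mm, Ī = 205 379 mm⁴.
Bottom flange (beyond web): 59 × 12, A = 708 mm², x = 45.5 mm, Ī = 205 379 mm⁴.
Centroid: x̄ = ΣA·x / ΣA = 16.3281 mm.
Transfer each piece to the vertical centroidal axis using Ī + A·d² with d = x − 16.3281:
  web: d = -8.32811 mm → contributes +449 826 mm⁴
  top flange (beyond web): d = 29.1719 mm → contributes +807 887 mm⁴
  bottom flange (beyond web): d = 29.1719 mm → contributes +807 887 mm⁴
Total I = 2 065 599 mm⁴.

I_y ≈ 2.066 × 10⁶ mm⁴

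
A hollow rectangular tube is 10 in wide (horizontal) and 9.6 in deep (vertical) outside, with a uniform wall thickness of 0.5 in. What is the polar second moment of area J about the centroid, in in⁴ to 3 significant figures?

Break the section into simple shapes (no overlaps), measuring from the bottom-left corner of the bounding box.
Outer rectangle: 10 × 9.6, A = 96 in², y = 4.8 in, Ī = 737.28 in⁴.
Inner void (subtracted): 9 × 8.6, A = 77.4 in², y = 4.8 in, Ī = 477.04 in⁴.
By symmetry the centroid is at mid-height, ȳ = 4.8 in.
All pieces are centred on the centroidal x-axis, so I = ΣĪ (holes subtracted) = 260.24 in⁴.
Repeating about the centroidal y-axis gives I_y = 277.55 in⁴.
Polar second moment: J = I_x + I_y = 537.79 in⁴.

J ≈ 538 in⁴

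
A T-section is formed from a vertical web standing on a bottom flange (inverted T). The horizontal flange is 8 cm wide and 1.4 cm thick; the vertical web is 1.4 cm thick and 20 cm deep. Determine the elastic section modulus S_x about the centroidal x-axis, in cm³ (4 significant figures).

S_x ≈ 141.8 cm³

Split into non-overlapping primitives; take the origin at the lower-left of the bounding box.
Flange: 8 × 1.4, A = 11.2 cm², y = 0.7 cm, Ī = 1.82933 cm⁴.
Web: 1.4 × 20, A = 28 cm², y = 11.4 cm, Ī = 933.333 cm⁴.
Centroid: ȳ = ΣA·y / ΣA = 8.34286 cm.
Transfer each piece to the centroidal x-axis using Ī + A·d² with d = y − 8.34286:
  flange: d = -7.64286 cm → contributes +656.058 cm⁴
  web: d = 3.05714 cm → contributes +1195.02 cm⁴
Total I = 1851.08 cm⁴.
Extreme fibre distance c = 13.0571 cm; S = I/c = 141.768 cm³.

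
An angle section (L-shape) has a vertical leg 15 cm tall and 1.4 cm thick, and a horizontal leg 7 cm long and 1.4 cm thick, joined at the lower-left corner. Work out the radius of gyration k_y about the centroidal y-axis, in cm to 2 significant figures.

k_y ≈ 1.8 cm

Break the section into simple shapes (no overlaps), measuring from the bottom-left corner of the bounding box.
Vertical leg: 1.4 × 15, A = 21 cm², x = 0.7 cm, Ī = 3.43 cm⁴.
Horizontal leg (remainder): 5.6 × 1.4, A = 7.84 cm², x = 4.2 cm, Ī = 20.49 cm⁴.
Centroid: x̄ = ΣA·x / ΣA = 1.651 cm.
Transfer each piece to the centroidal y-axis using Ī + A·d² with d = x − 1.651:
  vertical leg: d = -0.9515 cm → contributes +22.44 cm⁴
  horizontal leg (remainder): d = 2.549 cm → contributes +71.41 cm⁴
Total I = 93.85 cm⁴.
Radius of gyration: k = √(I/A) = √(93.85 / 28.84) = 1.804 cm.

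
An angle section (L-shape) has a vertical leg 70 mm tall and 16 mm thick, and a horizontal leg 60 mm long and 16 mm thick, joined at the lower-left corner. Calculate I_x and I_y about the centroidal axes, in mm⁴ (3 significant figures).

I_x ≈ 7.87 × 10⁵ mm⁴, I_y ≈ 5.27 × 10⁵ mm⁴

Decompose the section into non-overlapping parts with the origin at the bottom-left of its bounding rectangle.
Vertical leg: 16 × 70, A = 1 120 mm², y = 35 mm, Ī = 457 333 mm⁴.
Horizontal leg (remainder): 44 × 16, A = 704 mm², y = 8 mm, Ī = 15 019 mm⁴.
Centroid: ȳ = ΣA·y / ΣA = 24.579 mm.
Transfer each piece to the centroidal x-axis using Ī + A·d² with d = y − 24.579:
  vertical leg: d = 10.421 mm → contributes +578 963 mm⁴
  horizontal leg (remainder): d = -16.579 mm → contributes +208 521 mm⁴
Total I = 787 485 mm⁴.
For the y-axis: x̄ = 19.579 mm.
Repeating about the centroidal y-axis gives I_y = 526 525 mm⁴.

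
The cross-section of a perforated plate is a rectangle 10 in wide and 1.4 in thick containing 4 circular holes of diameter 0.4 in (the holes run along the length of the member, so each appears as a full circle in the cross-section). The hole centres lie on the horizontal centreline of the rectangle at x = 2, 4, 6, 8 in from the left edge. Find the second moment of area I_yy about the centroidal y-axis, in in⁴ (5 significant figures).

Decompose the section into non-overlapping parts with the origin at the bottom-left of its bounding rectangle.
Plate: 10 × 1.4, A = 14 in², x = 5 in, Ī = 116.6667 in⁴.
Hole 1 (subtracted): ⌀0.4, A = 0.1256637 in², x = 2 in, Ī = 0.001256637 in⁴.
Hole 2 (subtracted): ⌀0.4, A = 0.1256637 in², x = 4 in, Ī = 0.001256637 in⁴.
Hole 3 (subtracted): ⌀0.4, A = 0.1256637 in², x = 6 in, Ī = 0.001256637 in⁴.
Hole 4 (subtracted): ⌀0.4, A = 0.1256637 in², x = 8 in, Ī = 0.001256637 in⁴.
By symmetry the centroid is at mid-width, x̄ = 5 in.
Transfer each piece to the centroidal y-axis using Ī + A·d² with d = x − 5:
  plate: d = 0 in → contributes +116.6667 in⁴
  hole 1: d = -3 in → contributes −1.13223 in⁴
  hole 2: d = -1 in → contributes −0.1269203 in⁴
  hole 3: d = 1 in → contributes −0.1269203 in⁴
  hole 4: d = 3 in → contributes −1.13223 in⁴
Total I = 114.1484 in⁴.

I_yy ≈ 114.15 in⁴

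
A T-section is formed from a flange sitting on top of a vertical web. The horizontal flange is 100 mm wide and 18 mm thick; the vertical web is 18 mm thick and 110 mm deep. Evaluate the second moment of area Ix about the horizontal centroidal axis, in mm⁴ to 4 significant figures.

Split into non-overlapping primitives; take the origin at the lower-left of the bounding box.
Flange: 100 × 18, A = 1 800 mm², y = 119 mm, Ī = 48 600 mm⁴.
Web: 18 × 110, A = 1 980 mm², y = 55 mm, Ī = 1 996 500 mm⁴.
Centroid: ȳ = ΣA·y / ΣA = 85.4762 mm.
Transfer each piece to the horizontal centroidal axis using Ī + A·d² with d = y − 85.4762:
  flange: d = 33.5238 mm → contributes +2 071 522 mm⁴
  web: d = -30.4762 mm → contributes +3 835 520 mm⁴
Total I = 5 907 043 mm⁴.

Ix ≈ 5.907 × 10⁶ mm⁴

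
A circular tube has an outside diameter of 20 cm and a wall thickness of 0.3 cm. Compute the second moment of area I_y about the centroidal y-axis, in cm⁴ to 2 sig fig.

Treat the section as a set of non-overlapping primitives; coordinates are from the bounding-box lower-left.
Outer circle: ⌀20, A = 314.2 cm², x = 10 cm, Ī = 7 854 cm⁴.
Bore (subtracted): ⌀19.4, A = 295.6 cm², x = 10 cm, Ī = 6 953 cm⁴.
By symmetry the centroid is at mid-width, x̄ = 10 cm.
All pieces are centred on the centroidal y-axis, so I = ΣĪ (holes subtracted) = 900.9 cm⁴.

I_y ≈ 900 cm⁴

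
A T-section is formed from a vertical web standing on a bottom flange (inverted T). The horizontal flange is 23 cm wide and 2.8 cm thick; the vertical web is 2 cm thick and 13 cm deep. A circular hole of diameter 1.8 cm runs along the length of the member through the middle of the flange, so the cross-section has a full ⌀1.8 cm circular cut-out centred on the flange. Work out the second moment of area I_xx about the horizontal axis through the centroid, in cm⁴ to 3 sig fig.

I_xx ≈ 1550 cm⁴

Treat the section as a set of non-overlapping primitives; coordinates are from the bounding-box lower-left.
Flange: 23 × 2.8, A = 64.4 cm², y = 1.4 cm, Ī = 42.075 cm⁴.
Web: 2 × 13, A = 26 cm², y = 9.3 cm, Ī = 366.17 cm⁴.
Hole (subtracted): ⌀1.8, A = 2.5447 cm², y = 1.4 cm, Ī = 0.5153 cm⁴.
Centroid: ȳ = ΣA·y / ΣA = 3.7379 cm.
Transfer each piece to the horizontal axis through the centroid using Ī + A·d² with d = y − 3.7379:
  flange: d = -2.3379 cm → contributes +394.08 cm⁴
  web: d = 5.5621 cm → contributes +1170.5 cm⁴
  hole: d = -2.3379 cm → contributes −14.424 cm⁴
Total I = 1550.2 cm⁴.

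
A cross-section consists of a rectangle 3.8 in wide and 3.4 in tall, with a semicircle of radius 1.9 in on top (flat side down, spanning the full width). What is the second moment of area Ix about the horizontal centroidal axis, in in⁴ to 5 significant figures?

Decompose the section into non-overlapping parts with the origin at the bottom-left of its bounding rectangle.
Rectangular body: 3.8 × 3.4, A = 12.92 in², y = 1.7 in, Ī = 12.44627 in⁴.
Semicircular cap: semicircle r = 1.9, A = 5.670575 in², y = 4.206385 in, Ī = 1.430364 in⁴.
Centroid: ȳ = ΣA·y / ΣA = 2.464508 in.
Transfer each piece to the horizontal centroidal axis using Ī + A·d² with d = y − 2.464508:
  rectangular body: d = -0.764508 in → contributes +19.99765 in⁴
  semicircular cap: d = 1.741877 in → contributes +18.63566 in⁴
Total I = 38.63331 in⁴.

Ix ≈ 38.633 in⁴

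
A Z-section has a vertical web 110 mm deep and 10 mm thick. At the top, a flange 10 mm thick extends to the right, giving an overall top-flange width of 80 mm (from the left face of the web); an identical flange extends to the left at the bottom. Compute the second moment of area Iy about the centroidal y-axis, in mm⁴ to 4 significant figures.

Break the section into simple shapes (no overlaps), measuring from the bottom-left corner of the bounding box.
Web: 10 × 110, A = 1 100 mm², x = 75 mm, Ī = 9166.67 mm⁴.
Top flange (beyond web): 70 × 10, A = 700 mm², x = 115 mm, Ī = 285 833 mm⁴.
Bottom flange (beyond web): 70 × 10, A = 700 mm², x = 35 mm, Ī = 285 833 mm⁴.
Centroid: x̄ = ΣA·x / ΣA = 75 mm.
Transfer each piece to the centroidal y-axis using Ī + A·d² with d = x − 75:
  web: d = 0 mm → contributes +9166.67 mm⁴
  top flange (beyond web): d = 40 mm → contributes +1 405 833 mm⁴
  bottom flange (beyond web): d = -40 mm → contributes +1 405 833 mm⁴
Total I = 2 820 833 mm⁴.

Iy ≈ 2.821 × 10⁶ mm⁴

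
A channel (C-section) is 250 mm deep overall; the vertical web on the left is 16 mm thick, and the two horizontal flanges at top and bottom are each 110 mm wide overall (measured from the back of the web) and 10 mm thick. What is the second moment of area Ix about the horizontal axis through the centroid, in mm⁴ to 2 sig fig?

Ix ≈ 4.8 × 10⁷ mm⁴

Split into non-overlapping primitives; take the origin at the lower-left of the bounding box.
Web: 16 × 250, A = 4 000 mm², y = 125 mm, Ī = 20 833 333 mm⁴.
Top flange (beyond web): 94 × 10, A = 940 mm², y = 245 mm, Ī = 7 833 mm⁴.
Bottom flange (beyond web): 94 × 10, A = 940 mm², y = 5 mm, Ī = 7 833 mm⁴.
By symmetry the centroid is at mid-height, ȳ = 125 mm.
Transfer each piece to the horizontal axis through the centroid using Ī + A·d² with d = y − 125:
  web: d = 0 mm → contributes +20 833 333 mm⁴
  top flange (beyond web): d = 120 mm → contributes +13 543 833 mm⁴
  bottom flange (beyond web): d = -120 mm → contributes +13 543 833 mm⁴
Total I = 47 921 000 mm⁴.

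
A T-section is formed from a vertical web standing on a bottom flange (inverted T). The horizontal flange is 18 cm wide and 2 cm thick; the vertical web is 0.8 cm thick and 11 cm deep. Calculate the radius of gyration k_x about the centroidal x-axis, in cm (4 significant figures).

Decompose the section into non-overlapping parts with the origin at the bottom-left of its bounding rectangle.
Flange: 18 × 2, A = 36 cm², y = 1 cm, Ī = 12 cm⁴.
Web: 0.8 × 11, A = 8.8 cm², y = 7.5 cm, Ī = 88.7333 cm⁴.
Centroid: ȳ = ΣA·y / ΣA = 2.27679 cm.
Transfer each piece to the centroidal x-axis using Ī + A·d² with d = y − 2.27679:
  flange: d = -1.27679 cm → contributes +70.6865 cm⁴
  web: d = 5.22321 cm → contributes +328.815 cm⁴
Total I = 399.501 cm⁴.
Radius of gyration: k = √(I/A) = √(399.501 / 44.8) = 2.98621 cm.

k_x ≈ 2.986 cm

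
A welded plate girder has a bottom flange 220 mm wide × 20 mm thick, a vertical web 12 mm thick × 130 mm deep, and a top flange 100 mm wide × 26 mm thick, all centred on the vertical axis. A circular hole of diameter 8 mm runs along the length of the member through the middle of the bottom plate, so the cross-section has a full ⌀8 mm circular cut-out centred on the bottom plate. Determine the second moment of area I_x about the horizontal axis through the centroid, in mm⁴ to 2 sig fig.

Decompose the section into non-overlapping parts with the origin at the bottom-left of its bounding rectangle.
Bottom plate: 220 × 20, A = 4 400 mm², y = 10 mm, Ī = 146 667 mm⁴.
Web plate: 12 × 130, A = 1 560 mm², y = 85 mm, Ī = 2 197 000 mm⁴.
Top plate: 100 × 26, A = 2 600 mm², y = 163 mm, Ī = 146 467 mm⁴.
Hole (subtracted): ⌀8, A = 50.27 mm², y = 10 mm, Ī = 201.1 mm⁴.
Centroid: ȳ = ΣA·y / ΣA = 70.5 mm.
Transfer each piece to the horizontal axis through the centroid using Ī + A·d² with d = y − 70.5:
  bottom plate: d = -60.5 mm → contributes +16 249 331 mm⁴
  web plate: d = 14.5 mm → contributes +2 525 197 mm⁴
  top plate: d = 92.5 mm → contributes +22 394 918 mm⁴
  hole: d = -60.5 mm → contributes −184 157 mm⁴
Total I = 40 985 288 mm⁴.

I_x ≈ 4.1 × 10⁷ mm⁴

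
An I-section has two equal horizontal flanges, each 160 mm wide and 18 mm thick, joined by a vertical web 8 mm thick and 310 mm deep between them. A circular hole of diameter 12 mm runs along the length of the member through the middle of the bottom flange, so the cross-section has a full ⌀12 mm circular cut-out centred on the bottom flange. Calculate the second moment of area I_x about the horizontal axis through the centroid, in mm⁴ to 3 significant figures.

I_x ≈ 1.72 × 10⁸ mm⁴

Split into non-overlapping primitives; take the origin at the lower-left of the bounding box.
Bottom flange: 160 × 18, A = 2 880 mm², y = 9 mm, Ī = 77 760 mm⁴.
Web: 8 × 310, A = 2 480 mm², y = 173 mm, Ī = 19 860 667 mm⁴.
Top flange: 160 × 18, A = 2 880 mm², y = 337 mm, Ī = 77 760 mm⁴.
Hole (subtracted): ⌀12, A = 113.1 mm², y = 9 mm, Ī = 1017.9 mm⁴.
Centroid: ȳ = ΣA·y / ΣA = 175.28 mm.
Transfer each piece to the horizontal axis through the centroid using Ī + A·d² with d = y − 175.28:
  bottom flange: d = -166.28 mm → contributes +79 709 186 mm⁴
  web: d = -2.2823 mm → contributes +19 873 585 mm⁴
  top flange: d = 161.72 mm → contributes +75 397 297 mm⁴
  hole: d = -166.28 mm → contributes −3 128 137 mm⁴
Total I = 171 851 931 mm⁴.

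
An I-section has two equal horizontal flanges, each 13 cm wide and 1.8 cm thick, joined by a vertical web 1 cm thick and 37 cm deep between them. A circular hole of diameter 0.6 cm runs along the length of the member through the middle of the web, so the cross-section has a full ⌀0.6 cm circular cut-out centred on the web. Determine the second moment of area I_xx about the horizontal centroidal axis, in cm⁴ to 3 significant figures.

I_xx ≈ 2.18 × 10⁴ cm⁴

Treat the section as a set of non-overlapping primitives; coordinates are from the bounding-box lower-left.
Bottom flange: 13 × 1.8, A = 23.4 cm², y = 0.9 cm, Ī = 6.318 cm⁴.
Web: 1 × 37, A = 37 cm², y = 20.3 cm, Ī = 4221.1 cm⁴.
Top flange: 13 × 1.8, A = 23.4 cm², y = 39.7 cm, Ī = 6.318 cm⁴.
Hole (subtracted): ⌀0.6, A = 0.28274 cm², y = 20.3 cm, Ī = 0.0063617 cm⁴.
By symmetry the centroid is at mid-height, ȳ = 20.3 cm.
Transfer each piece to the horizontal centroidal axis using Ī + A·d² with d = y − 20.3:
  bottom flange: d = -19.4 cm → contributes +8813.1 cm⁴
  web: d = 0 cm → contributes +4221.1 cm⁴
  top flange: d = 19.4 cm → contributes +8813.1 cm⁴
  hole: d = 0 cm → contributes −0.0063617 cm⁴
Total I = 21 847 cm⁴.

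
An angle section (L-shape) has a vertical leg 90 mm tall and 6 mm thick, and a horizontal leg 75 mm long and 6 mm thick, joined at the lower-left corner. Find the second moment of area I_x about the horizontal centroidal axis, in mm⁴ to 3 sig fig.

Split into non-overlapping primitives; take the origin at the lower-left of the bounding box.
Vertical leg: 6 × 90, A = 540 mm², y = 45 mm, Ī = 364 500 mm⁴.
Horizontal leg (remainder): 69 × 6, A = 414 mm², y = 3 mm, Ī = 1 242 mm⁴.
Centroid: ȳ = ΣA·y / ΣA = 26.774 mm.
Transfer each piece to the horizontal centroidal axis using Ī + A·d² with d = y − 26.774:
  vertical leg: d = 18.226 mm → contributes +543 889 mm⁴
  horizontal leg (remainder): d = -23.774 mm → contributes +235 228 mm⁴
Total I = 779 117 mm⁴.

I_x ≈ 7.79 × 10⁵ mm⁴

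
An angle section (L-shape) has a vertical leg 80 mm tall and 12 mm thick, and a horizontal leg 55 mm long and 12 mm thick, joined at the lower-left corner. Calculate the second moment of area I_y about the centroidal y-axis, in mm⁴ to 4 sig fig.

I_y ≈ 3.448 × 10⁵ mm⁴

Treat the section as a set of non-overlapping primitives; coordinates are from the bounding-box lower-left.
Vertical leg: 12 × 80, A = 960 mm², x = 6 mm, Ī = 11 520 mm⁴.
Horizontal leg (remainder): 43 × 12, A = 516 mm², x = 33.5 mm, Ī = 79 507 mm⁴.
Centroid: x̄ = ΣA·x / ΣA = 15.6138 mm.
Transfer each piece to the centroidal y-axis using Ī + A·d² with d = x − 15.6138:
  vertical leg: d = -9.61382 mm → contributes +100 249 mm⁴
  horizontal leg (remainder): d = 17.8862 mm → contributes +244 583 mm⁴
Total I = 344 832 mm⁴.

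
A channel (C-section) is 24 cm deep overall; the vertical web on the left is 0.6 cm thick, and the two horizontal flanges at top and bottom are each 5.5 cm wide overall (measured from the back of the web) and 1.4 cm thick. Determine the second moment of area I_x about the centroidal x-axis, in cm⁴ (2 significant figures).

Treat the section as a set of non-overlapping primitives; coordinates are from the bounding-box lower-left.
Web: 0.6 × 24, A = 14.4 cm², y = 12 cm, Ī = 691.2 cm⁴.
Top flange (beyond web): 4.9 × 1.4, A = 6.86 cm², y = 23.3 cm, Ī = 1.12 cm⁴.
Bottom flange (beyond web): 4.9 × 1.4, A = 6.86 cm², y = 0.7 cm, Ī = 1.12 cm⁴.
By symmetry the centroid is at mid-height, ȳ = 12 cm.
Transfer each piece to the centroidal x-axis using Ī + A·d² with d = y − 12:
  web: d = 0 cm → contributes +691.2 cm⁴
  top flange (beyond web): d = 11.3 cm → contributes +877.1 cm⁴
  bottom flange (beyond web): d = -11.3 cm → contributes +877.1 cm⁴
Total I = 2 445 cm⁴.

I_x ≈ 2400 cm⁴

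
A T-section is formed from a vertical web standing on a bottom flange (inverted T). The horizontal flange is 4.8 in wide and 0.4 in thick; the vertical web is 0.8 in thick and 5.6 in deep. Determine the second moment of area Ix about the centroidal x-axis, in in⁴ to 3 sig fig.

Decompose the section into non-overlapping parts with the origin at the bottom-left of its bounding rectangle.
Flange: 4.8 × 0.4, A = 1.92 in², y = 0.2 in, Ī = 0.0256 in⁴.
Web: 0.8 × 5.6, A = 4.48 in², y = 3.2 in, Ī = 11.708 in⁴.
Centroid: ȳ = ΣA·y / ΣA = 2.3 in.
Transfer each piece to the centroidal x-axis using Ī + A·d² with d = y − 2.3:
  flange: d = -2.1 in → contributes +8.4928 in⁴
  web: d = 0.9 in → contributes +15.337 in⁴
Total I = 23.829 in⁴.

Ix ≈ 23.8 in⁴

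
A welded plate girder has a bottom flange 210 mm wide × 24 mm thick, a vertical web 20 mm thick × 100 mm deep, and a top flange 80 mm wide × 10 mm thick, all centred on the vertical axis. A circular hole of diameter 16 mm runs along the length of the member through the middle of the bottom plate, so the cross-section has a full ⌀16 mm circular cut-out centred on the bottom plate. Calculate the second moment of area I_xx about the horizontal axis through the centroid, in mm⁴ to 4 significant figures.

Treat the section as a set of non-overlapping primitives; coordinates are from the bounding-box lower-left.
Bottom plate: 210 × 24, A = 5 040 mm², y = 12 mm, Ī = 241 920 mm⁴.
Web plate: 20 × 100, A = 2 000 mm², y = 74 mm, Ī = 1 666 667 mm⁴.
Top plate: 80 × 10, A = 800 mm², y = 129 mm, Ī = 6666.67 mm⁴.
Hole (subtracted): ⌀16, A = 201.062 mm², y = 12 mm, Ī = 3216.99 mm⁴.
Centroid: ȳ = ΣA·y / ΣA = 40.4856 mm.
Transfer each piece to the horizontal axis through the centroid using Ī + A·d² with d = y − 40.4856:
  bottom plate: d = -28.4856 mm → contributes +4 331 534 mm⁴
  web plate: d = 33.5144 mm → contributes +3 913 092 mm⁴
  top plate: d = 88.5144 mm → contributes +6 274 501 mm⁴
  hole: d = -28.4856 mm → contributes −166 365 mm⁴
Total I = 14 352 762 mm⁴.

I_xx ≈ 1.435 × 10⁷ mm⁴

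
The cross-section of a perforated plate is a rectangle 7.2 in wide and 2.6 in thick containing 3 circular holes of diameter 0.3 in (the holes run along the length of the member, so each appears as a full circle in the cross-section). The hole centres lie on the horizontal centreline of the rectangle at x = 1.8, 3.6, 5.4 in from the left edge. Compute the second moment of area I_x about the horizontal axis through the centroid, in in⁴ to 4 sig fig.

Treat the section as a set of non-overlapping primitives; coordinates are from the bounding-box lower-left.
Plate: 7.2 × 2.6, A = 18.72 in², y = 1.3 in, Ī = 10.5456 in⁴.
Hole 1 (subtracted): ⌀0.3, A = 0.0706858 in², y = 1.3 in, Ī = 0.000397608 in⁴.
Hole 2 (subtracted): ⌀0.3, A = 0.0706858 in², y = 1.3 in, Ī = 0.000397608 in⁴.
Hole 3 (subtracted): ⌀0.3, A = 0.0706858 in², y = 1.3 in, Ī = 0.000397608 in⁴.
By symmetry the centroid is at mid-height, ȳ = 1.3 in.
All pieces are centred on the horizontal axis through the centroid, so I = ΣĪ (holes subtracted) = 10.5444 in⁴.

I_x ≈ 10.54 in⁴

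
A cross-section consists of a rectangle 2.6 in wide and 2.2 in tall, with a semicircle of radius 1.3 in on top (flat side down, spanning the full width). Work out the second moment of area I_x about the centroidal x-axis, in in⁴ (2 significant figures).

Split into non-overlapping primitives; take the origin at the lower-left of the bounding box.
Rectangular body: 2.6 × 2.2, A = 5.72 in², y = 1.1 in, Ī = 2.307 in⁴.
Semicircular cap: semicircle r = 1.3, A = 2.655 in², y = 2.752 in, Ī = 0.3135 in⁴.
Centroid: ȳ = ΣA·y / ΣA = 1.624 in.
Transfer each piece to the centroidal x-axis using Ī + A·d² with d = y − 1.624:
  rectangular body: d = -0.5236 in → contributes +3.875 in⁴
  semicircular cap: d = 1.128 in → contributes +3.692 in⁴
Total I = 7.567 in⁴.

I_x ≈ 7.6 in⁴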